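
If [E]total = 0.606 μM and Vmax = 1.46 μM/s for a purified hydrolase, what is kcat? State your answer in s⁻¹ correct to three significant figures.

kcat = Vmax/[E]total = 1.46 μM/s / 0.606 μM = 2.41 s⁻¹.

2.41 s⁻¹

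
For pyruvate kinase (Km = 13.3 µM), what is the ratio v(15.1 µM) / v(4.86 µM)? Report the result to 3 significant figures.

Since Vmax cancels, v₂/v₁ = [S]₂(Km+[S]₁) / [S]₁(Km+[S]₂).
= 15.1×(13.3+4.86) / (4.86×(13.3+15.1)) = 274.2/138.0 = 1.99.

1.99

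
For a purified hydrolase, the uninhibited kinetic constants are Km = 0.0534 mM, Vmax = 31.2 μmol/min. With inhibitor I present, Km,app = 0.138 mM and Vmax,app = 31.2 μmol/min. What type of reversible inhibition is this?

Km increases (0.0534 → 0.138 mM) while Vmax is unchanged — the hallmark of competitive inhibition.

competitive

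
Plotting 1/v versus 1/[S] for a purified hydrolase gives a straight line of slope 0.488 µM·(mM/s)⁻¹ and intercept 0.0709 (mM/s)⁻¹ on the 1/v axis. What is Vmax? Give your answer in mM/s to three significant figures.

14.1 mM/s

The y-intercept of a Lineweaver–Burk plot equals 1/Vmax, so Vmax = 1/0.0709 = 14.1 mM/s.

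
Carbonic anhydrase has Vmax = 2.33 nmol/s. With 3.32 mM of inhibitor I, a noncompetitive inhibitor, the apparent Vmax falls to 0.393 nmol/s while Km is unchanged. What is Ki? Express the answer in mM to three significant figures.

0.674 mM

Noncompetitive: Vmax,app = Vmax/α with α = 1 + [I]/Ki.
α = Vmax/Vmax,app = 2.33/0.393 = 5.929.
Ki = [I]/(α − 1) = 3.32/4.929 = 0.674 mM.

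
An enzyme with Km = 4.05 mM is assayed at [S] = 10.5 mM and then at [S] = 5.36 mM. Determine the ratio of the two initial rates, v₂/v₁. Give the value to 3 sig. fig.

The fractional saturations are [S]/(Km+[S]) = 10.5/14.55 = 0.7216 and 5.36/9.410 = 0.5696.
v₂/v₁ is just their ratio: 0.5696/0.7216 = 0.789.

0.789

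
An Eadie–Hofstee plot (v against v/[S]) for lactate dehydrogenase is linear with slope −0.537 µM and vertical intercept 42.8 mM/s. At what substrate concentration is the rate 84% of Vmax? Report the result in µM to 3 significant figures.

The Eadie–Hofstee slope gives Km = 0.537 µM (slope = −Km).
v/Vmax = [S]/(Km+[S]) = 0.84 ⇒ [S] = Km·0.84/(1−0.84) = 0.537 × 5.250 = 2.82 µM.

2.82 µM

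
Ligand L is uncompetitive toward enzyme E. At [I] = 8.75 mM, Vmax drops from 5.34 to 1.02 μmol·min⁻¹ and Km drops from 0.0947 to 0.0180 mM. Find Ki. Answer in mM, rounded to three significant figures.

2.07 mM

Uncompetitive: Vmax,app = Vmax/α (and Km,app = Km/α) with α = 1 + [I]/Ki.
α = Vmax/Vmax,app = 5.34/1.02 = 5.235.
Ki = [I]/(α − 1) = 8.75/4.235 = 2.07 mM.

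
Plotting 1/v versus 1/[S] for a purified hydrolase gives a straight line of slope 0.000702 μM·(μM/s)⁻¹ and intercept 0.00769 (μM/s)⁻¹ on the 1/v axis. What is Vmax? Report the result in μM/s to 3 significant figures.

130 μM/s

The y-intercept of a Lineweaver–Burk plot equals 1/Vmax, so Vmax = 1/0.00769 = 130 μM/s.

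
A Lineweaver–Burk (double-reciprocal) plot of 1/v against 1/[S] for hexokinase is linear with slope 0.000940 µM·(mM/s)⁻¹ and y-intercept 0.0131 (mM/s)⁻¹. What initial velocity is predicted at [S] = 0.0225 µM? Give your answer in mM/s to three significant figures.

18.2 mM/s

The y-intercept is 1/Vmax, so Vmax = 1/0.0131 = 76.3 mM/s.
The slope is Km/Vmax, so Km = 0.000940 × 76.3 = 0.0718 µM.
Then v = 76.3 × 0.0225/(0.0718 + 0.0225) = 18.2 mM/s.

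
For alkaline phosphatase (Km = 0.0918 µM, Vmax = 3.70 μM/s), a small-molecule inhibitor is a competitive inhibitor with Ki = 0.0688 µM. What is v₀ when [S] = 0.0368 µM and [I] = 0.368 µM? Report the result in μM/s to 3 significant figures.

0.220 μM/s

With α = 1 + [I]/Ki = 1 + 0.368/0.0688 = 6.349, the competitive rate law is v = Vmax[S] / (αKm + [S]).
v = 3.70×0.0368 / (6.349×0.0918 + 0.0368) = 0.1362/0.6196 = 0.220 μM/s.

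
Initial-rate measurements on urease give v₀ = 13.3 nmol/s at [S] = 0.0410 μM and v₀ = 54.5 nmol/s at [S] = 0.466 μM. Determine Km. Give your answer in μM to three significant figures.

From v = Vmax[S]/(Km+[S]), each point gives Vmax = v(Km+[S])/[S].
Equating: 13.3(Km+0.0410)/0.0410 = 54.5(Km+0.466)/0.466.
324.4·Km + 13.3 = 117.0·Km + 54.5, so (324.4 − 117.0)·Km = 54.5 − 13.3.
Km = 41.20/207.4 = 0.199 μM; then Vmax = 13.3(0.199+0.0410)/0.0410 = 77.7 nmol/s.

0.199 μM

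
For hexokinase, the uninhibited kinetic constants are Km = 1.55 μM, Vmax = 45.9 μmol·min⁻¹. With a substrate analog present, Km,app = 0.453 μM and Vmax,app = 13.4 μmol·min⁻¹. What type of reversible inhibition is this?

Both Km and Vmax decrease by the same factor (~3.42-fold) — characteristic of uncompetitive inhibition.

uncompetitive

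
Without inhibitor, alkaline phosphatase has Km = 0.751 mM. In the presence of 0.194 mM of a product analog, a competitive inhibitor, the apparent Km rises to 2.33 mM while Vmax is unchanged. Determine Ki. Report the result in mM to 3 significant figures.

Competitive: Km,app = α·Km with α = 1 + [I]/Ki.
α = Km,app/Km = 2.33/0.751 = 3.103.
Since α = 1 + [I]/Ki, [I]/Ki = 3.103 − 1 = 2.103 and Ki = 0.194/2.103 = 0.0923 mM.

0.0923 mM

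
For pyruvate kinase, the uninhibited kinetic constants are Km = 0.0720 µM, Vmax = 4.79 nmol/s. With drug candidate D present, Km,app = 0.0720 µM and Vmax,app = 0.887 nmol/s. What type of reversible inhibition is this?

Vmax decreases (4.79 → 0.887 nmol/s) while Km is unchanged — pure noncompetitive inhibition.

noncompetitive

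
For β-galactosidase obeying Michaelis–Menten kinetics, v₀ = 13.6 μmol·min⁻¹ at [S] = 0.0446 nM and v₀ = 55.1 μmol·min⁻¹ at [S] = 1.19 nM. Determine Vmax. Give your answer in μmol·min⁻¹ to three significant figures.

In reciprocal form, 1/v = (Km/Vmax)·(1/[S]) + 1/Vmax. The two points give (1/[S], 1/v) = (22.42, 0.07353) and (0.8403, 0.01815).
Slope = (0.07353 − 0.01815)/(22.42 − 0.8403) = 0.002566; intercept = 0.07353 − 0.002566×22.42 = 0.01599.
Vmax = 1/intercept = 62.5 μmol·min⁻¹; Km = slope × Vmax = 0.002566 × 62.5 = 0.160 nM.

62.5 μmol·min⁻¹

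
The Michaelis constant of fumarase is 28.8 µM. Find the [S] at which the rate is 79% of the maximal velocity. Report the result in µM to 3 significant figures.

108 µM

v/Vmax = [S]/(Km+[S]) = 0.79, so [S] = Km·0.79/(1 − 0.79) = 28.8 × 3.762.
[S] = 108 µM.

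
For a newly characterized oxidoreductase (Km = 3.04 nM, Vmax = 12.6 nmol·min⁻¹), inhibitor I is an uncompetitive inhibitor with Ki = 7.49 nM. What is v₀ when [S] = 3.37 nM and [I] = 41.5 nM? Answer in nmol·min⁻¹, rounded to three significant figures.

α = 1 + [I]/Ki = 1 + 41.5/7.49 = 6.541.
For an uncompetitive inhibitor, both parameters are divided by α, giving Vmax/α and Km/α: Km,app = 0.465 nM, Vmax,app = 1.93 nmol·min⁻¹.
v = Vmax,app·[S]/(Km,app + [S]) = 1.93 × 3.37/(0.465 + 3.37) = 1.69 nmol·min⁻¹.

1.69 nmol·min⁻¹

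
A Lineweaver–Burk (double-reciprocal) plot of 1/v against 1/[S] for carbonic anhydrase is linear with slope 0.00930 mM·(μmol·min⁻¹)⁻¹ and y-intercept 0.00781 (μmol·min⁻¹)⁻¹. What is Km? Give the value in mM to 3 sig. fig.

y-intercept = 1/Vmax ⇒ Vmax = 128 μmol·min⁻¹; slope = Km/Vmax ⇒ Km = slope × Vmax.
Km = 0.00930 × 128 = 1.19 mM.

1.19 mM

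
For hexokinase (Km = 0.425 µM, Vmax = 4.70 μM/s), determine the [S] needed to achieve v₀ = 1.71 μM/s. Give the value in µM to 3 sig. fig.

0.243 µM

The required fractional saturation is v/Vmax = 1.71/4.70 = 0.3638.
Then [S]/(Km+[S]) = 0.3638 ⇒ [S] = 0.425 × 0.3638/(1 − 0.3638) = 0.243 µM.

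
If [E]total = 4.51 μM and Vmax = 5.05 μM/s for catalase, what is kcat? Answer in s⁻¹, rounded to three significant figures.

1.12 s⁻¹

kcat = Vmax/[E]total = 5.05 μM/s / 4.51 μM = 1.12 s⁻¹.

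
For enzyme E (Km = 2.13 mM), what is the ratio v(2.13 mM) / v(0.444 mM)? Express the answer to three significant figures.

Since Vmax cancels, v₂/v₁ = [S]₂(Km+[S]₁) / [S]₁(Km+[S]₂).
= 2.13×(2.13+0.444) / (0.444×(2.13+2.13)) = 5.483/1.891 = 2.90.

2.90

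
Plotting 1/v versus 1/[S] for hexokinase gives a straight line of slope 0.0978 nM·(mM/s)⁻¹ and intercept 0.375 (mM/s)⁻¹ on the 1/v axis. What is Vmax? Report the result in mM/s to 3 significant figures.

2.67 mM/s

The y-intercept of a Lineweaver–Burk plot equals 1/Vmax, so Vmax = 1/0.375 = 2.67 mM/s.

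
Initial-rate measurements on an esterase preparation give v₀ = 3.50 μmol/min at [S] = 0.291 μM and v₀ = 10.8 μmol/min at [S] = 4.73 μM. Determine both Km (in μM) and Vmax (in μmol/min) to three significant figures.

Km = 0.749 μM; Vmax = 12.5 μmol/min

In reciprocal form, 1/v = (Km/Vmax)·(1/[S]) + 1/Vmax. The two points give (1/[S], 1/v) = (3.436, 0.2857) and (0.2114, 0.09259).
Slope = (0.2857 − 0.09259)/(3.436 − 0.2114) = 0.05988; intercept = 0.2857 − 0.05988×3.436 = 0.07993.
Vmax = 1/intercept = 12.5 μmol/min; Km = slope × Vmax = 0.05988 × 12.5 = 0.749 μM.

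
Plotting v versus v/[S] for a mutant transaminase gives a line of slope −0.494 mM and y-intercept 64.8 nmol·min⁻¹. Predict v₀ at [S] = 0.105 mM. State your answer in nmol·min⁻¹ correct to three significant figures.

11.4 nmol·min⁻¹

In the Eadie–Hofstee form v = Vmax − Km·(v/[S]), the slope is −Km and the intercept is Vmax, so Km = 0.494 mM and Vmax = 64.8 nmol·min⁻¹.
v = 64.8 × 0.105/(0.494 + 0.105) = 11.4 nmol·min⁻¹.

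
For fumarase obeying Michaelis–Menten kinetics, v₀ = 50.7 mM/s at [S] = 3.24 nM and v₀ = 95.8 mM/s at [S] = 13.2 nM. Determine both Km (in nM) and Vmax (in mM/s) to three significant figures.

From v = Vmax[S]/(Km+[S]), each point gives Vmax = v(Km+[S])/[S].
Equating: 50.7(Km+3.24)/3.24 = 95.8(Km+13.2)/13.2.
15.65·Km + 50.7 = 7.258·Km + 95.8, so (15.65 − 7.258)·Km = 95.8 − 50.7.
Km = 45.10/8.391 = 5.38 nM; then Vmax = 50.7(5.38+3.24)/3.24 = 135 mM/s.

Km = 5.38 nM; Vmax = 135 mM/s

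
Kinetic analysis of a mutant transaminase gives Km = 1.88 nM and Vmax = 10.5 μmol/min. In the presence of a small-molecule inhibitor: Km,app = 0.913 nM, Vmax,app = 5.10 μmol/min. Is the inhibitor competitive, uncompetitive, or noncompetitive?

Both Km and Vmax decrease by the same factor (~2.06-fold) — characteristic of uncompetitive inhibition.

uncompetitive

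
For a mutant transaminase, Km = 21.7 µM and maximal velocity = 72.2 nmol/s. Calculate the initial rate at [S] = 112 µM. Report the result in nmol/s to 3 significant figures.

60.5 nmol/s

[S]/(Km+[S]) = 112/133.7 = 0.8377, the fractional saturation.
v = 0.8377 × Vmax = 0.8377 × 72.2 = 60.5 nmol/s.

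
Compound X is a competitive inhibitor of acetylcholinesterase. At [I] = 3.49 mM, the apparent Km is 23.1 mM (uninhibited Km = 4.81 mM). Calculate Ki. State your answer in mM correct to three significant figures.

Competitive: Km,app = α·Km with α = 1 + [I]/Ki.
α = Km,app/Km = 23.1/4.81 = 4.802.
Ki = [I]/(α − 1) = 3.49/3.802 = 0.918 mM.

0.918 mM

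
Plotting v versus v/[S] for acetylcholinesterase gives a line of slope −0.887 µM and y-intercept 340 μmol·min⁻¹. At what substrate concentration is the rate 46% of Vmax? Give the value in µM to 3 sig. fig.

0.756 µM

The Eadie–Hofstee slope gives Km = 0.887 µM (slope = −Km).
v/Vmax = [S]/(Km+[S]) = 0.46 ⇒ [S] = Km·0.46/(1−0.46) = 0.887 × 0.8519 = 0.756 µM.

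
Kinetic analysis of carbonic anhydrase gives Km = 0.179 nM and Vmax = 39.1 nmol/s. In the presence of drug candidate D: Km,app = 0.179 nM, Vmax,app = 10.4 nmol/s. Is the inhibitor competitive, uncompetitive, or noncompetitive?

Vmax decreases (39.1 → 10.4 nmol/s) while Km is unchanged — pure noncompetitive inhibition.

noncompetitive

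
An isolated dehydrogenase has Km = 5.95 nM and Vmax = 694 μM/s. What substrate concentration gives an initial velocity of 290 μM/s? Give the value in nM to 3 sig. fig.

4.27 nM

The required fractional saturation is v/Vmax = 290/694 = 0.4179.
Then [S]/(Km+[S]) = 0.4179 ⇒ [S] = 5.95 × 0.4179/(1 − 0.4179) = 4.27 nM.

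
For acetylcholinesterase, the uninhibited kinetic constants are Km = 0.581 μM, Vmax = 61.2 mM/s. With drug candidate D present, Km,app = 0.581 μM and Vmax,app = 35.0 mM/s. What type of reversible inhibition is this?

noncompetitive

Vmax decreases (61.2 → 35.0 mM/s) while Km is unchanged — pure noncompetitive inhibition.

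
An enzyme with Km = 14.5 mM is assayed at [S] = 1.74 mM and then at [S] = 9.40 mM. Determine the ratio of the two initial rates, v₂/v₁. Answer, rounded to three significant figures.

The fractional saturations are [S]/(Km+[S]) = 1.74/16.24 = 0.1071 and 9.40/23.90 = 0.3933.
v₂/v₁ is just their ratio: 0.3933/0.1071 = 3.67.

3.67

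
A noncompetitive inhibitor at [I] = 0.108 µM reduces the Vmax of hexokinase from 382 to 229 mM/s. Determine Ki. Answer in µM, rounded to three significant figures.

0.162 µM

Noncompetitive: Vmax,app = Vmax/α with α = 1 + [I]/Ki.
α = Vmax/Vmax,app = 382/229 = 1.668.
Since α = 1 + [I]/Ki, [I]/Ki = 1.668 − 1 = 0.6681 and Ki = 0.108/0.6681 = 0.162 µM.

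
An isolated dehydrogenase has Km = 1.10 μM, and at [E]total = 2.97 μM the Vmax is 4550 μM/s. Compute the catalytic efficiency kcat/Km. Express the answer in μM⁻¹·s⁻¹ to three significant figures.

kcat = Vmax/[E]total = 4550/2.97 = 1530 s⁻¹.
kcat/Km = 1530/1.10 = 1390 μM⁻¹·s⁻¹.

1390 μM⁻¹·s⁻¹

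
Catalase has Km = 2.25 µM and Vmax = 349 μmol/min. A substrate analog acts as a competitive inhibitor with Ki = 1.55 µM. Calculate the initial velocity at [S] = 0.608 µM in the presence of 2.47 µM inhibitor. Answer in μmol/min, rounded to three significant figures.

32.9 μmol/min

α = 1 + [I]/Ki = 1 + 2.47/1.55 = 2.594.
For a competitive inhibitor, Vmax is unchanged and the apparent Km becomes α·Km: Km,app = 5.84 µM, Vmax,app = 349 μmol/min.
v = Vmax,app·[S]/(Km,app + [S]) = 349 × 0.608/(5.84 + 0.608) = 32.9 μmol/min.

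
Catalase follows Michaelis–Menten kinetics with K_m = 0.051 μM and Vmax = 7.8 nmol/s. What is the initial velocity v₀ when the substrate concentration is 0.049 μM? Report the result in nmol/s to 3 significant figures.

3.82 nmol/s

v = Vmax·[S]/(Km + [S]) = 7.8 × 0.049 / (0.051 + 0.049)
  = 0.3822 / 0.1000 = 3.82 nmol/s.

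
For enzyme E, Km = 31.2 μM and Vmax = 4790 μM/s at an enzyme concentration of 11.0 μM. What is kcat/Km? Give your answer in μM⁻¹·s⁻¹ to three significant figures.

kcat = Vmax/[E]total = 4790/11.0 = 435 s⁻¹.
kcat/Km = 435/31.2 = 14.0 μM⁻¹·s⁻¹.

14.0 μM⁻¹·s⁻¹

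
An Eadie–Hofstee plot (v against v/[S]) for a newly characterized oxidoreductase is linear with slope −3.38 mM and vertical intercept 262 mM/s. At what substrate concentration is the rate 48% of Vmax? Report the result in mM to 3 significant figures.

The Eadie–Hofstee slope gives Km = 3.38 mM (slope = −Km).
v/Vmax = [S]/(Km+[S]) = 0.48 ⇒ [S] = Km·0.48/(1−0.48) = 3.38 × 0.9231 = 3.12 mM.

3.12 mM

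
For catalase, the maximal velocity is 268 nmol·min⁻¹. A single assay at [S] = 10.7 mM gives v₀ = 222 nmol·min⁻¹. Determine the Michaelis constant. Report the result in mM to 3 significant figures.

From v = Vmax[S]/(Km+[S]), Km = [S](Vmax − v)/v.
Km = 10.7 × (268 − 222) / 222 = 492.2/222 = 2.22 mM.

2.22 mM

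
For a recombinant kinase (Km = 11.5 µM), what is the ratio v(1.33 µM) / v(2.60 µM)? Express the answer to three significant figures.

The fractional saturations are [S]/(Km+[S]) = 2.60/14.10 = 0.1844 and 1.33/12.83 = 0.1037.
v₂/v₁ is just their ratio: 0.1037/0.1844 = 0.562.

0.562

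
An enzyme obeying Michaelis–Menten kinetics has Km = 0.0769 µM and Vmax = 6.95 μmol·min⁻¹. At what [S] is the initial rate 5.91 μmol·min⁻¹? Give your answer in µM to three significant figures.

0.437 µM

The required fractional saturation is v/Vmax = 5.91/6.95 = 0.8504.
Then [S]/(Km+[S]) = 0.8504 ⇒ [S] = 0.0769 × 0.8504/(1 − 0.8504) = 0.437 µM.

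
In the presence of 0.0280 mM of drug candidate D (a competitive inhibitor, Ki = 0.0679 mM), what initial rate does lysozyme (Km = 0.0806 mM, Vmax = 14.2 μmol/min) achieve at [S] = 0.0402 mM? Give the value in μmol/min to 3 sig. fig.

α = 1 + [I]/Ki = 1 + 0.0280/0.0679 = 1.412.
For a competitive inhibitor, Vmax is unchanged and the apparent Km becomes α·Km: Km,app = 0.114 mM, Vmax,app = 14.2 μmol/min.
v = Vmax,app·[S]/(Km,app + [S]) = 14.2 × 0.0402/(0.114 + 0.0402) = 3.71 μmol/min.

3.71 μmol/min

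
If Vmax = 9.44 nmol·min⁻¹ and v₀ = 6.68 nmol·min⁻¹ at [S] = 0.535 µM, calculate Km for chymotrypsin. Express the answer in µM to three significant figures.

0.221 µM

v/Vmax = 6.68/9.44 = 0.7076 = [S]/(Km+[S]).
So Km + [S] = [S]/0.7076 = 0.7560 µM, giving Km = 0.7560 − 0.535 = 0.221 µM.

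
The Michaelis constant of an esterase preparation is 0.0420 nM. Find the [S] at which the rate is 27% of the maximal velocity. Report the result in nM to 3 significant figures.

v/Vmax = [S]/(Km+[S]) = 0.27, so [S] = Km·0.27/(1 − 0.27) = 0.0420 × 0.3699.
[S] = 0.0155 nM.

0.0155 nM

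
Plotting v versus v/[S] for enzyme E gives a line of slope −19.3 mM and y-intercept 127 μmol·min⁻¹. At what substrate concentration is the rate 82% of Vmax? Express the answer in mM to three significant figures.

87.9 mM

The Eadie–Hofstee slope gives Km = 19.3 mM (slope = −Km).
v/Vmax = [S]/(Km+[S]) = 0.82 ⇒ [S] = Km·0.82/(1−0.82) = 19.3 × 4.556 = 87.9 mM.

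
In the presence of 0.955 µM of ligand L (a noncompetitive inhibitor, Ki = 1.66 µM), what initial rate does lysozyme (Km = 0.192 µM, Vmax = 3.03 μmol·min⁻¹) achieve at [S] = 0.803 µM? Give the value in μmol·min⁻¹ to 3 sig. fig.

1.55 μmol·min⁻¹

α = 1 + [I]/Ki = 1 + 0.955/1.66 = 1.575.
For a noncompetitive inhibitor, Vmax is reduced to Vmax/α while Km is unchanged: Km,app = 0.192 µM, Vmax,app = 1.92 μmol·min⁻¹.
v = Vmax,app·[S]/(Km,app + [S]) = 1.92 × 0.803/(0.192 + 0.803) = 1.55 μmol·min⁻¹.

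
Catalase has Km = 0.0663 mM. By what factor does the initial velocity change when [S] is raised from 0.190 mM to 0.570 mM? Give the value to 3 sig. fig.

The fractional saturations are [S]/(Km+[S]) = 0.190/0.2563 = 0.7413 and 0.570/0.6363 = 0.8958.
v₂/v₁ is just their ratio: 0.8958/0.7413 = 1.21.

1.21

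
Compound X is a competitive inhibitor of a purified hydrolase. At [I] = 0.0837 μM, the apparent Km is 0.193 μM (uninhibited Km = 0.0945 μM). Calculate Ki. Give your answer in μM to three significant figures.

Competitive: Km,app = α·Km with α = 1 + [I]/Ki.
α = Km,app/Km = 0.193/0.0945 = 2.042.
Since α = 1 + [I]/Ki, [I]/Ki = 2.042 − 1 = 1.042 and Ki = 0.0837/1.042 = 0.0803 μM.

0.0803 μM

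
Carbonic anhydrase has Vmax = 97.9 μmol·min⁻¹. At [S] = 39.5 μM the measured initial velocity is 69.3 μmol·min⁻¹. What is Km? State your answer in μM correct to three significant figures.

v/Vmax = 69.3/97.9 = 0.7079 = [S]/(Km+[S]).
So Km + [S] = [S]/0.7079 = 55.80 μM, giving Km = 55.80 − 39.5 = 16.3 μM.

16.3 μM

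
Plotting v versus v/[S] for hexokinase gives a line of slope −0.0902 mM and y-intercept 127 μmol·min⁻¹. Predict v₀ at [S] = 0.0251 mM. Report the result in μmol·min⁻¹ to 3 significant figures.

27.6 μmol·min⁻¹

In the Eadie–Hofstee form v = Vmax − Km·(v/[S]), the slope is −Km and the intercept is Vmax, so Km = 0.0902 mM and Vmax = 127 μmol·min⁻¹.
v = 127 × 0.0251/(0.0902 + 0.0251) = 27.6 μmol·min⁻¹.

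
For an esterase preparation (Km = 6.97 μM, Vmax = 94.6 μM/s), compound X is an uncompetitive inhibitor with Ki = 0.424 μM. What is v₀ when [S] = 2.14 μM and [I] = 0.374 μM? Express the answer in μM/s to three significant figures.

18.4 μM/s

With α = 1 + [I]/Ki = 1 + 0.374/0.424 = 1.882, the uncompetitive rate law is v = (Vmax/α)·[S] / (Km/α + [S]).
v = (94.6/1.882)×2.14 / (6.97/1.882 + 2.14) = 107.6/5.843 = 18.4 μM/s.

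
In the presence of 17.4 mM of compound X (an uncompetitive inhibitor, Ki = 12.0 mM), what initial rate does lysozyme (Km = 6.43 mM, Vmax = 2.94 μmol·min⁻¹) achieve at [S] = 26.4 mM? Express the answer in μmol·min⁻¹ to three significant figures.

1.09 μmol·min⁻¹

With α = 1 + [I]/Ki = 1 + 17.4/12.0 = 2.450, the uncompetitive rate law is v = (Vmax/α)·[S] / (Km/α + [S]).
v = (2.94/2.450)×26.4 / (6.43/2.450 + 26.4) = 31.68/29.02 = 1.09 μmol·min⁻¹.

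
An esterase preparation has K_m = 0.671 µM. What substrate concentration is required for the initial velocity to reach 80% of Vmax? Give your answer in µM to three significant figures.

2.68 µM

v/Vmax = [S]/(Km+[S]) = 0.8, so [S] = Km·0.8/(1 − 0.8) = 0.671 × 4.000.
[S] = 2.68 µM.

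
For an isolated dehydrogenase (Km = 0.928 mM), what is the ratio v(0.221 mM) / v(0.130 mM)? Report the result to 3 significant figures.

The fractional saturations are [S]/(Km+[S]) = 0.130/1.058 = 0.1229 and 0.221/1.149 = 0.1923.
v₂/v₁ is just their ratio: 0.1923/0.1229 = 1.57.

1.57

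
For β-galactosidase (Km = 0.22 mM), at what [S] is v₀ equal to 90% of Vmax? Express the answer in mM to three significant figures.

v/Vmax = [S]/(Km+[S]) = 0.9, so [S] = Km·0.9/(1 − 0.9) = 0.22 × 9.000.
[S] = 1.98 mM.

1.98 mM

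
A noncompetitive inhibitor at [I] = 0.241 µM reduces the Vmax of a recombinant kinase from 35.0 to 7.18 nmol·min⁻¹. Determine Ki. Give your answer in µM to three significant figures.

Noncompetitive: Vmax,app = Vmax/α with α = 1 + [I]/Ki.
α = Vmax/Vmax,app = 35.0/7.18 = 4.875.
Ki = [I]/(α − 1) = 0.241/3.875 = 0.0622 µM.

0.0622 µM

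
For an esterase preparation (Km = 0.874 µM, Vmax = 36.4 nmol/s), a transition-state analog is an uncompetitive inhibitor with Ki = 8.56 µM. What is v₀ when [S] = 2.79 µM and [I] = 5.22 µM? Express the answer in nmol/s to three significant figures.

18.9 nmol/s

α = 1 + [I]/Ki = 1 + 5.22/8.56 = 1.610.
For an uncompetitive inhibitor, both parameters are divided by α, giving Vmax/α and Km/α: Km,app = 0.543 µM, Vmax,app = 22.6 nmol/s.
v = Vmax,app·[S]/(Km,app + [S]) = 22.6 × 2.79/(0.543 + 2.79) = 18.9 nmol/s.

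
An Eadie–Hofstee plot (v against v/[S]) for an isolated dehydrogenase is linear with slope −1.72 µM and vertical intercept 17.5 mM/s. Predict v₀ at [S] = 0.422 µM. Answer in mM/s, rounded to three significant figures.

In the Eadie–Hofstee form v = Vmax − Km·(v/[S]), the slope is −Km and the intercept is Vmax, so Km = 1.72 µM and Vmax = 17.5 mM/s.
v = 17.5 × 0.422/(1.72 + 0.422) = 3.45 mM/s.

3.45 mM/s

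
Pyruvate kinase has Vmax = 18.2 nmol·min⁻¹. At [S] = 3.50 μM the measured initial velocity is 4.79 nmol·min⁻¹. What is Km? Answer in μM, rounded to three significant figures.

9.80 μM

v/Vmax = 4.79/18.2 = 0.2632 = [S]/(Km+[S]).
So Km + [S] = [S]/0.2632 = 13.30 μM, giving Km = 13.30 − 3.50 = 9.80 μM.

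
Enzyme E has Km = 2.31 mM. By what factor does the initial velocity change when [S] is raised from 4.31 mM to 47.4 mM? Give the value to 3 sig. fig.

The fractional saturations are [S]/(Km+[S]) = 4.31/6.620 = 0.6511 and 47.4/49.71 = 0.9535.
v₂/v₁ is just their ratio: 0.9535/0.6511 = 1.46.

1.46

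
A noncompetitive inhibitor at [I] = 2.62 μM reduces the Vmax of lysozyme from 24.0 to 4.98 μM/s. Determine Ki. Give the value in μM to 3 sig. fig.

0.686 μM

Noncompetitive: Vmax,app = Vmax/α with α = 1 + [I]/Ki.
α = Vmax/Vmax,app = 24.0/4.98 = 4.819.
Since α = 1 + [I]/Ki, [I]/Ki = 4.819 − 1 = 3.819 and Ki = 2.62/3.819 = 0.686 μM.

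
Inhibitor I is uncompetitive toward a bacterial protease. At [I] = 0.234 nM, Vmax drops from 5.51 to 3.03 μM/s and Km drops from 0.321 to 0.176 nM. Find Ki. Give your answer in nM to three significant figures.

0.286 nM

Uncompetitive: Vmax,app = Vmax/α (and Km,app = Km/α) with α = 1 + [I]/Ki.
α = Vmax/Vmax,app = 5.51/3.03 = 1.818.
Ki = [I]/(α − 1) = 0.234/0.8185 = 0.286 nM.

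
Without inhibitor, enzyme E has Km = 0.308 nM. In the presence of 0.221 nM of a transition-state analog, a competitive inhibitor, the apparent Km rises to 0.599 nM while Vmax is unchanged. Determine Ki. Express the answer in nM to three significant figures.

0.234 nM

Competitive: Km,app = α·Km with α = 1 + [I]/Ki.
α = Km,app/Km = 0.599/0.308 = 1.945.
Since α = 1 + [I]/Ki, [I]/Ki = 1.945 − 1 = 0.9448 and Ki = 0.221/0.9448 = 0.234 nM.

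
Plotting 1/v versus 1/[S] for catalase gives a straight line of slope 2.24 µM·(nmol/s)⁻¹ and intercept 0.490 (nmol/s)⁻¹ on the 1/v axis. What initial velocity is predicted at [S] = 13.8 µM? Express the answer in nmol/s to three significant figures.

The y-intercept is 1/Vmax, so Vmax = 1/0.490 = 2.04 nmol/s.
The slope is Km/Vmax, so Km = 2.24 × 2.04 = 4.57 µM.
Then v = 2.04 × 13.8/(4.57 + 13.8) = 1.53 nmol/s.

1.53 nmol/s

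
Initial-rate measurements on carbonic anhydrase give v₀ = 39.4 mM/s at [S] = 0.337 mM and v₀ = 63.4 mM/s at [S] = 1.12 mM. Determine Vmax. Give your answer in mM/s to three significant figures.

85.9 mM/s

From v = Vmax[S]/(Km+[S]), each point gives Vmax = v(Km+[S])/[S].
Equating: 39.4(Km+0.337)/0.337 = 63.4(Km+1.12)/1.12.
116.9·Km + 39.4 = 56.61·Km + 63.4, so (116.9 − 56.61)·Km = 63.4 − 39.4.
Km = 24.00/60.31 = 0.398 mM; then Vmax = 39.4(0.398+0.337)/0.337 = 85.9 mM/s.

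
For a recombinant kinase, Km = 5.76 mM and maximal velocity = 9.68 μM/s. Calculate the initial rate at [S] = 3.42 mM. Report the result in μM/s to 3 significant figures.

3.61 μM/s

v = Vmax·[S]/(Km + [S]) = 9.68 × 3.42 / (5.76 + 3.42)
  = 33.11 / 9.180 = 3.61 μM/s.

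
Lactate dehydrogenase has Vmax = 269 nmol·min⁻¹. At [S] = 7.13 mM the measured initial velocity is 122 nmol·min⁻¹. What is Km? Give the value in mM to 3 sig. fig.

From v = Vmax[S]/(Km+[S]), Km = [S](Vmax − v)/v.
Km = 7.13 × (269 − 122) / 122 = 1048/122 = 8.59 mM.

8.59 mM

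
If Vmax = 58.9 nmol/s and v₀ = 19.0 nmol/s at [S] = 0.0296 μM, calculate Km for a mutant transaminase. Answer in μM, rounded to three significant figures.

0.0622 μM

v/Vmax = 19.0/58.9 = 0.3226 = [S]/(Km+[S]).
So Km + [S] = [S]/0.3226 = 0.09176 μM, giving Km = 0.09176 − 0.0296 = 0.0622 μM.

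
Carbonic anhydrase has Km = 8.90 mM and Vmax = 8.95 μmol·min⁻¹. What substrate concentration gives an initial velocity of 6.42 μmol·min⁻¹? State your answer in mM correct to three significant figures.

The required fractional saturation is v/Vmax = 6.42/8.95 = 0.7173.
Then [S]/(Km+[S]) = 0.7173 ⇒ [S] = 8.90 × 0.7173/(1 − 0.7173) = 22.6 mM.

22.6 mM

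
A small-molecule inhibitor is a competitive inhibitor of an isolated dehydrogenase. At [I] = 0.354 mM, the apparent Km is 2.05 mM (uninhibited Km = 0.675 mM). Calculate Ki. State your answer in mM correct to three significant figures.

Competitive: Km,app = α·Km with α = 1 + [I]/Ki.
α = Km,app/Km = 2.05/0.675 = 3.037.
Since α = 1 + [I]/Ki, [I]/Ki = 3.037 − 1 = 2.037 and Ki = 0.354/2.037 = 0.174 mM.

0.174 mM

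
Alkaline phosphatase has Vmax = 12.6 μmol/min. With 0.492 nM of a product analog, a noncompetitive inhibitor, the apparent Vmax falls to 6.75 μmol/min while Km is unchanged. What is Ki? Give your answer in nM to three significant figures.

Noncompetitive: Vmax,app = Vmax/α with α = 1 + [I]/Ki.
α = Vmax/Vmax,app = 12.6/6.75 = 1.867.
Ki = [I]/(α − 1) = 0.492/0.8667 = 0.568 nM.

0.568 nM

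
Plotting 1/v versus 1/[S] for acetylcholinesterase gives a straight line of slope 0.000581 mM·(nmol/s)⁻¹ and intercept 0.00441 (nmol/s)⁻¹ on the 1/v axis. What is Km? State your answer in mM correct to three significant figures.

0.132 mM

y-intercept = 1/Vmax ⇒ Vmax = 227 nmol/s; slope = Km/Vmax ⇒ Km = slope × Vmax.
Km = 0.000581 × 227 = 0.132 mM.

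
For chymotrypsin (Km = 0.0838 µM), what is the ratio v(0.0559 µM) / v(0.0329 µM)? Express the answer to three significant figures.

1.42

Since Vmax cancels, v₂/v₁ = [S]₂(Km+[S]₁) / [S]₁(Km+[S]₂).
= 0.0559×(0.0838+0.0329) / (0.0329×(0.0838+0.0559)) = 0.006524/0.004596 = 1.42.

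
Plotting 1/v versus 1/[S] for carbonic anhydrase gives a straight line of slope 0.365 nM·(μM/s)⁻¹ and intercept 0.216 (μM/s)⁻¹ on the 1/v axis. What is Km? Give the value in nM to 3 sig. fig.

y-intercept = 1/Vmax ⇒ Vmax = 4.63 μM/s; slope = Km/Vmax ⇒ Km = slope × Vmax.
Km = 0.365 × 4.63 = 1.69 nM.

1.69 nM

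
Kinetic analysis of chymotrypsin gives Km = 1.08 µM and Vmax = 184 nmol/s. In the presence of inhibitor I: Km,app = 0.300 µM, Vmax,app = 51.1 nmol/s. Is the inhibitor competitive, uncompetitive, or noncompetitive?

Both Km and Vmax decrease by the same factor (~3.60-fold) — characteristic of uncompetitive inhibition.

uncompetitive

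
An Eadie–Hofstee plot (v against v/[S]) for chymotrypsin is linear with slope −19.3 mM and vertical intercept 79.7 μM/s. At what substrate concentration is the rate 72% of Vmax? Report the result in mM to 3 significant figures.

The Eadie–Hofstee slope gives Km = 19.3 mM (slope = −Km).
v/Vmax = [S]/(Km+[S]) = 0.72 ⇒ [S] = Km·0.72/(1−0.72) = 19.3 × 2.571 = 49.6 mM.

49.6 mM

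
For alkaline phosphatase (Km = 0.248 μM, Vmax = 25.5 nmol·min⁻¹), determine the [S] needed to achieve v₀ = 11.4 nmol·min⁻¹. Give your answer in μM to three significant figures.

0.201 μM

Rearranging v = Vmax[S]/(Km+[S]) gives [S] = Km·v/(Vmax − v).
[S] = 0.248 × 11.4 / (25.5 − 11.4) = 2.827/14.10 = 0.201 μM.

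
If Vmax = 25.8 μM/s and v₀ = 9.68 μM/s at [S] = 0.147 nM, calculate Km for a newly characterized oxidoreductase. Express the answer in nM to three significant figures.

v/Vmax = 9.68/25.8 = 0.3752 = [S]/(Km+[S]).
So Km + [S] = [S]/0.3752 = 0.3918 nM, giving Km = 0.3918 − 0.147 = 0.245 nM.

0.245 nM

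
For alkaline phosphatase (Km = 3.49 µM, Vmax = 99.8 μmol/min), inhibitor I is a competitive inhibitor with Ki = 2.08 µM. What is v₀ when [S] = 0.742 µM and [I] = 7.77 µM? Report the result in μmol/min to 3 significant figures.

4.29 μmol/min

With α = 1 + [I]/Ki = 1 + 7.77/2.08 = 4.736, the competitive rate law is v = Vmax[S] / (αKm + [S]).
v = 99.8×0.742 / (4.736×3.49 + 0.742) = 74.05/17.27 = 4.29 μmol/min.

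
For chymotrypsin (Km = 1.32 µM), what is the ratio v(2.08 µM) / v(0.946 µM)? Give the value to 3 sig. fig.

1.47

The fractional saturations are [S]/(Km+[S]) = 0.946/2.266 = 0.4175 and 2.08/3.400 = 0.6118.
v₂/v₁ is just their ratio: 0.6118/0.4175 = 1.47.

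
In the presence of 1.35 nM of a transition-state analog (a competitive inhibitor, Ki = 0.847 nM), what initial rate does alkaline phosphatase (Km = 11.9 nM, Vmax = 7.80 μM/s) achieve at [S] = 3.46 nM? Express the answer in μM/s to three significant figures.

0.786 μM/s

With α = 1 + [I]/Ki = 1 + 1.35/0.847 = 2.594, the competitive rate law is v = Vmax[S] / (αKm + [S]).
v = 7.80×3.46 / (2.594×11.9 + 3.46) = 26.99/34.33 = 0.786 μM/s.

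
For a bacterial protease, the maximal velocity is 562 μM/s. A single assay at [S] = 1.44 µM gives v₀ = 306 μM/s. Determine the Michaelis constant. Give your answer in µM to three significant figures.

v/Vmax = 306/562 = 0.5445 = [S]/(Km+[S]).
So Km + [S] = [S]/0.5445 = 2.645 µM, giving Km = 2.645 − 1.44 = 1.20 µM.

1.20 µM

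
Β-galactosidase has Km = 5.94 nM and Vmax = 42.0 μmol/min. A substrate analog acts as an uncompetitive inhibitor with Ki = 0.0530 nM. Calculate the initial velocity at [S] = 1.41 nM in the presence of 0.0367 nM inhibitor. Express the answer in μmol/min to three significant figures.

7.11 μmol/min

α = 1 + [I]/Ki = 1 + 0.0367/0.0530 = 1.692.
For an uncompetitive inhibitor, both parameters are divided by α, giving Vmax/α and Km/α: Km,app = 3.51 nM, Vmax,app = 24.8 μmol/min.
v = Vmax,app·[S]/(Km,app + [S]) = 24.8 × 1.41/(3.51 + 1.41) = 7.11 μmol/min.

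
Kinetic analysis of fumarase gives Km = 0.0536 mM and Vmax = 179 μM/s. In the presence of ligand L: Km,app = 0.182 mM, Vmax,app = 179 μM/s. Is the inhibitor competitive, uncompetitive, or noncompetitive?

Km increases (0.0536 → 0.182 mM) while Vmax is unchanged — the hallmark of competitive inhibition.

competitive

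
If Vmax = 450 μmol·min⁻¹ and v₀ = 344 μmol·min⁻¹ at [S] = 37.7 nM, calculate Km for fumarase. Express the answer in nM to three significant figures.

From v = Vmax[S]/(Km+[S]), Km = [S](Vmax − v)/v.
Km = 37.7 × (450 − 344) / 344 = 3996/344 = 11.6 nM.

11.6 nM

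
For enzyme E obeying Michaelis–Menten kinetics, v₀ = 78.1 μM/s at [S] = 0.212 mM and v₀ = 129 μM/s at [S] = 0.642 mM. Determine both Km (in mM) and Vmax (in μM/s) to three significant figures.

Km = 0.304 mM; Vmax = 190 μM/s

From v = Vmax[S]/(Km+[S]), each point gives Vmax = v(Km+[S])/[S].
Equating: 78.1(Km+0.212)/0.212 = 129(Km+0.642)/0.642.
368.4·Km + 78.1 = 200.9·Km + 129, so (368.4 − 200.9)·Km = 129 − 78.1.
Km = 50.90/167.5 = 0.304 mM; then Vmax = 78.1(0.304+0.212)/0.212 = 190 μM/s.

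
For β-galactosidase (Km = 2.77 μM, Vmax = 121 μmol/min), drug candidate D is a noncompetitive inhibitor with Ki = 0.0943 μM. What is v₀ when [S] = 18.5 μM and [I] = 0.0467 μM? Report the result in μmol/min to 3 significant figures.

α = 1 + [I]/Ki = 1 + 0.0467/0.0943 = 1.495.
For a noncompetitive inhibitor, Vmax is reduced to Vmax/α while Km is unchanged: Km,app = 2.77 μM, Vmax,app = 80.9 μmol/min.
v = Vmax,app·[S]/(Km,app + [S]) = 80.9 × 18.5/(2.77 + 18.5) = 70.4 μmol/min.

70.4 μmol/min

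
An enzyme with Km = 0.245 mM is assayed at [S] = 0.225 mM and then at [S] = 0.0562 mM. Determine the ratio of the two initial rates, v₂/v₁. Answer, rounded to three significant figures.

Since Vmax cancels, v₂/v₁ = [S]₂(Km+[S]₁) / [S]₁(Km+[S]₂).
= 0.0562×(0.245+0.225) / (0.225×(0.245+0.0562)) = 0.02641/0.06777 = 0.390.

0.390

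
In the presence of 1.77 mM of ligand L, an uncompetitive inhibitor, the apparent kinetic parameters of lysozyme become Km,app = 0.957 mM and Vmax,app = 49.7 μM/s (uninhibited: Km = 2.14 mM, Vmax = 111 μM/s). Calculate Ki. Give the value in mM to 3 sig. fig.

1.44 mM

Uncompetitive: Vmax,app = Vmax/α (and Km,app = Km/α) with α = 1 + [I]/Ki.
α = Vmax/Vmax,app = 111/49.7 = 2.233.
Since α = 1 + [I]/Ki, [I]/Ki = 2.233 − 1 = 1.233 and Ki = 1.77/1.233 = 1.44 mM.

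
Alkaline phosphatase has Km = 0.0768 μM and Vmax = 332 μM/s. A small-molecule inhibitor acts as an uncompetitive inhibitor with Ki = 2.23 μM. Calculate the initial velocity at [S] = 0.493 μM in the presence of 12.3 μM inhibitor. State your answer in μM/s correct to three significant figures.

α = 1 + [I]/Ki = 1 + 12.3/2.23 = 6.516.
For an uncompetitive inhibitor, both parameters are divided by α, giving Vmax/α and Km/α: Km,app = 0.0118 μM, Vmax,app = 51.0 μM/s.
v = Vmax,app·[S]/(Km,app + [S]) = 51.0 × 0.493/(0.0118 + 0.493) = 49.8 μM/s.

49.8 μM/s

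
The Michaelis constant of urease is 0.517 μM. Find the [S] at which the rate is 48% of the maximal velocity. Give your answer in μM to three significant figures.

0.477 μM

v/Vmax = [S]/(Km+[S]) = 0.48, so [S] = Km·0.48/(1 − 0.48) = 0.517 × 0.9231.
[S] = 0.477 μM.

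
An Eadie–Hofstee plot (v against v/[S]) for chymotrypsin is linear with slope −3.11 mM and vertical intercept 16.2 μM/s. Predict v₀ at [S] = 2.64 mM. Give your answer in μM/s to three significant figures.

7.44 μM/s

In the Eadie–Hofstee form v = Vmax − Km·(v/[S]), the slope is −Km and the intercept is Vmax, so Km = 3.11 mM and Vmax = 16.2 μM/s.
v = 16.2 × 2.64/(3.11 + 2.64) = 7.44 μM/s.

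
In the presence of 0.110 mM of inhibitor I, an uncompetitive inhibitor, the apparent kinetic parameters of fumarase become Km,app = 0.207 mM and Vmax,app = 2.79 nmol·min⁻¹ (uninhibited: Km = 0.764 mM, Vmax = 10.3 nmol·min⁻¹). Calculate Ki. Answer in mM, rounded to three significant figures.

0.0409 mM

Uncompetitive: Vmax,app = Vmax/α (and Km,app = Km/α) with α = 1 + [I]/Ki.
α = Vmax/Vmax,app = 10.3/2.79 = 3.692.
Since α = 1 + [I]/Ki, [I]/Ki = 3.692 − 1 = 2.692 and Ki = 0.110/2.692 = 0.0409 mM.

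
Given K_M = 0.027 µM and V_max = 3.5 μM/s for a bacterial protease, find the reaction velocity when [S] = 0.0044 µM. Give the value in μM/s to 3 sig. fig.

[S]/(Km+[S]) = 0.0044/0.03140 = 0.1401, the fractional saturation.
v = 0.1401 × Vmax = 0.1401 × 3.5 = 0.490 μM/s.

0.490 μM/s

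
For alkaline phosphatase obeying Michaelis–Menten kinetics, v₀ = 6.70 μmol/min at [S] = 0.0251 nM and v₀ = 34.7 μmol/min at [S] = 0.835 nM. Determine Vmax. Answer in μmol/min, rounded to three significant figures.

From v = Vmax[S]/(Km+[S]), each point gives Vmax = v(Km+[S])/[S].
Equating: 6.70(Km+0.0251)/0.0251 = 34.7(Km+0.835)/0.835.
266.9·Km + 6.70 = 41.56·Km + 34.7, so (266.9 − 41.56)·Km = 34.7 − 6.70.
Km = 28.00/225.4 = 0.124 nM; then Vmax = 6.70(0.124+0.0251)/0.0251 = 39.9 μmol/min.

39.9 μmol/min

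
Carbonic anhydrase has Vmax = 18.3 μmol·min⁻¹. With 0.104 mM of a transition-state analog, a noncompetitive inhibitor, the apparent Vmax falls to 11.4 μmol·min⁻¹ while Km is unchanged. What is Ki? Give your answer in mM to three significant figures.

0.172 mM

Noncompetitive: Vmax,app = Vmax/α with α = 1 + [I]/Ki.
α = Vmax/Vmax,app = 18.3/11.4 = 1.605.
Ki = [I]/(α − 1) = 0.104/0.6053 = 0.172 mM.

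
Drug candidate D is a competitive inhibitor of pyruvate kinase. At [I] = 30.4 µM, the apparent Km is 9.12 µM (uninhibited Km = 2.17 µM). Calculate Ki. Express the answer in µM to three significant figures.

9.49 µM

Competitive: Km,app = α·Km with α = 1 + [I]/Ki.
α = Km,app/Km = 9.12/2.17 = 4.203.
Ki = [I]/(α − 1) = 30.4/3.203 = 9.49 µM.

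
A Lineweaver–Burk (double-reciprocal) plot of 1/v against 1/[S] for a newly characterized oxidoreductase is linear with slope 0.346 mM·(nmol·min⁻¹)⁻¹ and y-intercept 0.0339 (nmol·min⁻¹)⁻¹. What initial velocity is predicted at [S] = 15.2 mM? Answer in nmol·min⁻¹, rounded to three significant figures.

17.6 nmol·min⁻¹

The y-intercept is 1/Vmax, so Vmax = 1/0.0339 = 29.5 nmol·min⁻¹.
The slope is Km/Vmax, so Km = 0.346 × 29.5 = 10.2 mM.
Then v = 29.5 × 15.2/(10.2 + 15.2) = 17.6 nmol·min⁻¹.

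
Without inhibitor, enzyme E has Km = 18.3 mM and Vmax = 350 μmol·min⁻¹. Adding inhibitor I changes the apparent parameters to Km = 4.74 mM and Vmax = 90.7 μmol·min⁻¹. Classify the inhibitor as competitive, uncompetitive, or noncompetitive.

Both Km and Vmax decrease by the same factor (~3.86-fold) — characteristic of uncompetitive inhibition.

uncompetitive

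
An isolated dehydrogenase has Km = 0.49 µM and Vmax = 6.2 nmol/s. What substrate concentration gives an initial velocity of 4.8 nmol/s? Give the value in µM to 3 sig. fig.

1.68 µM

Rearranging v = Vmax[S]/(Km+[S]) gives [S] = Km·v/(Vmax − v).
[S] = 0.49 × 4.8 / (6.2 − 4.8) = 2.352/1.400 = 1.68 µM.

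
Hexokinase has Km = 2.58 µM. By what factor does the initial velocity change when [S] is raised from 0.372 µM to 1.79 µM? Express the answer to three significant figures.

Since Vmax cancels, v₂/v₁ = [S]₂(Km+[S]₁) / [S]₁(Km+[S]₂).
= 1.79×(2.58+0.372) / (0.372×(2.58+1.79)) = 5.284/1.626 = 3.25.

3.25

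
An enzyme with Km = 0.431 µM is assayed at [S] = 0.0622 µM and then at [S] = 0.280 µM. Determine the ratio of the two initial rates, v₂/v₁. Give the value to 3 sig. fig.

Since Vmax cancels, v₂/v₁ = [S]₂(Km+[S]₁) / [S]₁(Km+[S]₂).
= 0.280×(0.431+0.0622) / (0.0622×(0.431+0.280)) = 0.1381/0.04422 = 3.12.

3.12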